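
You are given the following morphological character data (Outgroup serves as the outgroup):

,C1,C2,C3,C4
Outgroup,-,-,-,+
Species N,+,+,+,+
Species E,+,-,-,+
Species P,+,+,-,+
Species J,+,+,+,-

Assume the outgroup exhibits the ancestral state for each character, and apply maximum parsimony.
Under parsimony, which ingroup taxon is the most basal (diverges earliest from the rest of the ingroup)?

Character polarity is set by the outgroup: the derived state is whichever differs from the outgroup's state, so for C4 the derived state is '-', and for the remaining characters it is '+'.
C1 (derived state '+') is shared by all ingroup taxa — unites the whole ingroup.
C2: derived state '+' in Species J, Species N, and Species P only — synapomorphy for {Species J, Species N, Species P}.
C3 (derived state '+') is shared by Species J and Species N — a synapomorphy uniting that clade.
C4: derived state '-' in Species J only — an autapomorphy, so it tells us nothing about relationships among taxa.
Most parsimonious ingroup topology: (((Species N,Species J),Species P),Species E).
Species E is sister to the clade containing all other ingroup taxa, so it is the earliest-diverging (most basal) ingroup lineage.

Species E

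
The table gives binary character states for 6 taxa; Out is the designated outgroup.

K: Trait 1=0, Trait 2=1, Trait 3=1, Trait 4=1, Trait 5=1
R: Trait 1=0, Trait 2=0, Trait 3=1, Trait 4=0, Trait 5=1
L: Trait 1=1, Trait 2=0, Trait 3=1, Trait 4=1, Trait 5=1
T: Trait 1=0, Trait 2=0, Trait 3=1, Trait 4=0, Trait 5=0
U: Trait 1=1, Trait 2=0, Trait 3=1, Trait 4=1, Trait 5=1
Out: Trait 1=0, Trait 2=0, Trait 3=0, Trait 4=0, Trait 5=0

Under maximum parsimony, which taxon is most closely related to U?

L

The outgroup has state '0' for every character, so '1' is the derived state throughout.
Only L and U show the derived state '1' for Trait 1, supporting them as a clade.
Trait 2 (derived state '1') is unique to K (autapomorphy; uninformative for grouping).
Trait 3 (derived state '1') is shared by all ingroup taxa — unites the whole ingroup.
Only K, L, and U show the derived state '1' for Trait 4, supporting them as a clade.
Only K, L, R, and U show the derived state '1' for Trait 5, supporting them as a clade.
Most parsimonious ingroup topology: ((R,((U,L),K)),T).
U and L form a cherry on this tree, so they are sister taxa.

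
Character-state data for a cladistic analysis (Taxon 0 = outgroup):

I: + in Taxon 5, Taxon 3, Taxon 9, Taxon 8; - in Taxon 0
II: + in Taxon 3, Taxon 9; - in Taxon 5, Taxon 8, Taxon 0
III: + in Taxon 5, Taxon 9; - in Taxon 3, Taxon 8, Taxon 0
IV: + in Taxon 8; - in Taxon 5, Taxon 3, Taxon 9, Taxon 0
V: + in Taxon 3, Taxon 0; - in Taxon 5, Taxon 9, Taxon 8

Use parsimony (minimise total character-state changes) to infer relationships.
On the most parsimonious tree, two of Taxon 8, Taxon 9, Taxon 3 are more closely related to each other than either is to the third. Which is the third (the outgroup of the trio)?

Taxon 3

Character polarity is set by the outgroup: the derived state is whichever differs from the outgroup's state, so for V the derived state is '-', and for the remaining characters it is '+'.
I (derived state '+') is shared by all ingroup taxa — unites the whole ingroup.
II groups Taxon 3 and Taxon 9, which is incompatible with the clades supported by the remaining characters; treating it as convergent (homoplasy) costs fewer steps than any alternative tree.
Only Taxon 5 and Taxon 9 show the derived state '+' for III, supporting them as a clade.
IV (derived state '+') is unique to Taxon 8 (autapomorphy; uninformative for grouping).
Only Taxon 5, Taxon 8, and Taxon 9 show the derived state '-' for V, supporting them as a clade.
Most parsimonious ingroup topology: (Taxon 3,((Taxon 5,Taxon 9),Taxon 8)).
Taxon 9 and Taxon 8 share a more recent common ancestor with each other than either does with Taxon 3, so Taxon 3 is the least closely related of the three.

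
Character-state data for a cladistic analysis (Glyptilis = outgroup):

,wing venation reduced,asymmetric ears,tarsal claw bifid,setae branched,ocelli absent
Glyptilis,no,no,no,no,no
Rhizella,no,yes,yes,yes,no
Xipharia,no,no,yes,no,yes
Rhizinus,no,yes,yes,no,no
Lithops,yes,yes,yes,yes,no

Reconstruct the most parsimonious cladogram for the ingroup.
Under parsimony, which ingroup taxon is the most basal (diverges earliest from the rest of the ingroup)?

The outgroup has state 'no' for every character, so 'yes' is the derived state throughout.
wing venation reduced: derived state 'yes' in Lithops only — an autapomorphy, so it tells us nothing about relationships among taxa.
Only Lithops, Rhizella, and Rhizinus show the derived state 'yes' for asymmetric ears, supporting them as a clade.
tarsal claw bifid (derived state 'yes') is shared by all ingroup taxa — unites the whole ingroup.
setae branched: derived state 'yes' in Lithops and Rhizella only — synapomorphy for {Lithops, Rhizella}.
ocelli absent (derived state 'yes') is unique to Xipharia (autapomorphy; uninformative for grouping).
Most parsimonious ingroup topology: (((Rhizella,Lithops),Rhizinus),Xipharia).
Xipharia is sister to the clade containing all other ingroup taxa, so it is the earliest-diverging (most basal) ingroup lineage.

Xipharia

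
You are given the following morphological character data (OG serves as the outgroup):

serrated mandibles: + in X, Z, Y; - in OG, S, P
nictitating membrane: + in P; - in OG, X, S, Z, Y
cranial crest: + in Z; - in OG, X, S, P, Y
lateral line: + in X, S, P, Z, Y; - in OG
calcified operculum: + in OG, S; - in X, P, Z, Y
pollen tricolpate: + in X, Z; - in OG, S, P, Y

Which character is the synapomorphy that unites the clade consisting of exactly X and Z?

Character polarity is set by the outgroup: the derived state is whichever differs from the outgroup's state, so for calcified operculum the derived state is '-', and for the remaining characters it is '+'.
serrated mandibles (derived state '+') is shared by X, Y, and Z — a synapomorphy uniting that clade.
nictitating membrane: derived state '+' in P only — an autapomorphy, so it tells us nothing about relationships among taxa.
cranial crest: derived state '+' in Z only — an autapomorphy, so it tells us nothing about relationships among taxa.
All ingroup taxa share the derived state '+' for lateral line; it defines the ingroup but does not resolve relationships within it.
Only P, X, Y, and Z show the derived state '-' for calcified operculum, supporting them as a clade.
pollen tricolpate (derived state '+') is shared by X and Z — a synapomorphy uniting that clade.
Most parsimonious ingroup topology: ((((X,Z),Y),P),S).
The clade {X, Z} is supported by pollen tricolpate: its derived state '+' occurs in exactly those taxa and in no other taxon (including the outgroup).

pollen tricolpate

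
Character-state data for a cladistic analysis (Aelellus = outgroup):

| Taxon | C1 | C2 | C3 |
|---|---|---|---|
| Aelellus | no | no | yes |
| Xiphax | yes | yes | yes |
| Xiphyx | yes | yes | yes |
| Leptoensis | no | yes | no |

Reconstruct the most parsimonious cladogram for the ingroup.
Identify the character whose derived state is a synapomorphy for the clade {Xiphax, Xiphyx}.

Character polarity is set by the outgroup: the derived state is whichever differs from the outgroup's state, so for C3 the derived state is 'no', and for the remaining characters it is 'yes'.
C1: derived state 'yes' in Xiphax and Xiphyx only — synapomorphy for {Xiphax, Xiphyx}.
All ingroup taxa share the derived state 'yes' for C2; it defines the ingroup but does not resolve relationships within it.
C3: derived state 'no' in Leptoensis only — an autapomorphy, so it tells us nothing about relationships among taxa.
Most parsimonious ingroup topology: ((Xiphax,Xiphyx),Leptoensis).
The clade {Xiphax, Xiphyx} is supported by C1: its derived state 'yes' occurs in exactly those taxa and in no other taxon (including the outgroup).

C1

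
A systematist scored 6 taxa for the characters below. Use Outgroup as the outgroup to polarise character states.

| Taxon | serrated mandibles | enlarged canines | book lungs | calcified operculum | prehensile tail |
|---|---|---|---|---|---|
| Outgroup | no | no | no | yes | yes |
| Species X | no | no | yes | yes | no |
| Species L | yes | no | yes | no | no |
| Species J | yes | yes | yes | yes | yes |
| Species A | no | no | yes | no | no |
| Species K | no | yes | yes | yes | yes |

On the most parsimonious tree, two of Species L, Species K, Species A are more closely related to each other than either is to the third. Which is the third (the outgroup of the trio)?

Species K

Character polarity is set by the outgroup: the derived state is whichever differs from the outgroup's state, so for calcified operculum, prehensile tail the derived state is 'no', and for the remaining characters it is 'yes'.
serrated mandibles groups Species J and Species L, which is incompatible with the clades supported by the remaining characters; treating it as convergent (homoplasy) costs fewer steps than any alternative tree.
enlarged canines (derived state 'yes') is shared by Species J and Species K — a synapomorphy uniting that clade.
All ingroup taxa share the derived state 'yes' for book lungs; it defines the ingroup but does not resolve relationships within it.
calcified operculum: derived state 'no' in Species A and Species L only — synapomorphy for {Species A, Species L}.
prehensile tail (derived state 'no') is shared by Species A, Species L, and Species X — a synapomorphy uniting that clade.
Most parsimonious ingroup topology: ((Species X,(Species L,Species A)),(Species J,Species K)).
Species L and Species A share a more recent common ancestor with each other than either does with Species K, so Species K is the least closely related of the three.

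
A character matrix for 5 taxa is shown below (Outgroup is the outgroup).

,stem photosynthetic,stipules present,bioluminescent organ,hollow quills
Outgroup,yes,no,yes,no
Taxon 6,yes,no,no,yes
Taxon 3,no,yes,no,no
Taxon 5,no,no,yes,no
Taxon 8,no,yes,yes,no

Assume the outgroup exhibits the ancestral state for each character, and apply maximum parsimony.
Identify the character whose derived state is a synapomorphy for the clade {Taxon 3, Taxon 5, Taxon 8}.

stem photosynthetic

Character polarity is set by the outgroup: the derived state is whichever differs from the outgroup's state, so for stem photosynthetic, bioluminescent organ the derived state is 'no', and for the remaining characters it is 'yes'.
Only Taxon 3, Taxon 5, and Taxon 8 show the derived state 'no' for stem photosynthetic, supporting them as a clade.
stipules present: derived state 'yes' in Taxon 3 and Taxon 8 only — synapomorphy for {Taxon 3, Taxon 8}.
bioluminescent organ (state 'no') occurs in Taxon 3 and Taxon 6 but conflicts with the nesting implied by the other characters — most parsimoniously interpreted as homoplasy.
hollow quills: derived state 'yes' in Taxon 6 only — an autapomorphy, so it tells us nothing about relationships among taxa.
Most parsimonious ingroup topology: (Taxon 6,((Taxon 3,Taxon 8),Taxon 5)).
The clade {Taxon 3, Taxon 5, Taxon 8} is supported by stem photosynthetic: its derived state 'no' occurs in exactly those taxa and in no other taxon (including the outgroup).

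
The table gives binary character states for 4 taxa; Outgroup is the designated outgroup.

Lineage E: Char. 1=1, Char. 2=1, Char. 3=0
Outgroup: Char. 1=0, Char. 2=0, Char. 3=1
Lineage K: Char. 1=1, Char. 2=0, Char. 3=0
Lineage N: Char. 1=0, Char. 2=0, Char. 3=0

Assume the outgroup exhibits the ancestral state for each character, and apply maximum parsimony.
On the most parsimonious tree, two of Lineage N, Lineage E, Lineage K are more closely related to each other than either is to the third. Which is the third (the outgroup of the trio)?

Character polarity is set by the outgroup: the derived state is whichever differs from the outgroup's state, so for Char. 3 the derived state is '0', and for the remaining characters it is '1'.
Char. 1: derived state '1' in Lineage E and Lineage K only — synapomorphy for {Lineage E, Lineage K}.
Char. 2: derived state '1' in Lineage E only — an autapomorphy, so it tells us nothing about relationships among taxa.
All ingroup taxa share the derived state '0' for Char. 3; it defines the ingroup but does not resolve relationships within it.
Most parsimonious ingroup topology: ((Lineage K,Lineage E),Lineage N).
Lineage K and Lineage E share a more recent common ancestor with each other than either does with Lineage N, so Lineage N is the least closely related of the three.

Lineage N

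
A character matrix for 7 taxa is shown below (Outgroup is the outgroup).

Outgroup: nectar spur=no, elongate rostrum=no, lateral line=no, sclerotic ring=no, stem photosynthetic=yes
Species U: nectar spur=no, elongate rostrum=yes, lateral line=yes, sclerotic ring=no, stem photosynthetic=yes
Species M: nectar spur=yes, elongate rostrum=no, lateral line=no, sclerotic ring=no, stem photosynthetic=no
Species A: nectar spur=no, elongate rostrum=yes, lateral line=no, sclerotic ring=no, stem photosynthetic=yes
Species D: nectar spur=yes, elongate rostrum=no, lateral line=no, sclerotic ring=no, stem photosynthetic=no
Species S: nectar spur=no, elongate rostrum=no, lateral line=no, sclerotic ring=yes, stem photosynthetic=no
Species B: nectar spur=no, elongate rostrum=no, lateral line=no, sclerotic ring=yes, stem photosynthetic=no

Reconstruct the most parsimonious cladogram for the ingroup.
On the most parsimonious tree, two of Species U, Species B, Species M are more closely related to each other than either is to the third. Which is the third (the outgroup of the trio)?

Species U

Character polarity is set by the outgroup: the derived state is whichever differs from the outgroup's state, so for stem photosynthetic the derived state is 'no', and for the remaining characters it is 'yes'.
nectar spur: derived state 'yes' in Species D and Species M only — synapomorphy for {Species D, Species M}.
Only Species A and Species U show the derived state 'yes' for elongate rostrum, supporting them as a clade.
lateral line: derived state 'yes' in Species U only — an autapomorphy, so it tells us nothing about relationships among taxa.
sclerotic ring: derived state 'yes' in Species B and Species S only — synapomorphy for {Species B, Species S}.
Only Species B, Species D, Species M, and Species S show the derived state 'no' for stem photosynthetic, supporting them as a clade.
Most parsimonious ingroup topology: ((Species U,Species A),((Species M,Species D),(Species S,Species B))).
Species M and Species B share a more recent common ancestor with each other than either does with Species U, so Species U is the least closely related of the three.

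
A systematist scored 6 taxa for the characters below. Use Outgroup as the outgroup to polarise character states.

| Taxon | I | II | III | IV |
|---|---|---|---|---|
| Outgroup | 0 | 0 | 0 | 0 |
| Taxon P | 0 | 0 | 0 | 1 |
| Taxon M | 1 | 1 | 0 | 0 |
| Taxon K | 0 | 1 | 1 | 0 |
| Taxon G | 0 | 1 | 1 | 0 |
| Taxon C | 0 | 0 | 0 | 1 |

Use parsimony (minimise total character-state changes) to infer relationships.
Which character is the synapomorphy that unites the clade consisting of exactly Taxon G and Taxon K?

The outgroup has state '0' for every character, so '1' is the derived state throughout.
I: derived state '1' in Taxon M only — an autapomorphy, so it tells us nothing about relationships among taxa.
Only Taxon G, Taxon K, and Taxon M show the derived state '1' for II, supporting them as a clade.
III (derived state '1') is shared by Taxon G and Taxon K — a synapomorphy uniting that clade.
IV: derived state '1' in Taxon C and Taxon P only — synapomorphy for {Taxon C, Taxon P}.
Most parsimonious ingroup topology: ((Taxon P,Taxon C),(Taxon M,(Taxon K,Taxon G))).
The clade {Taxon G, Taxon K} is supported by III: its derived state '1' occurs in exactly those taxa and in no other taxon (including the outgroup).

III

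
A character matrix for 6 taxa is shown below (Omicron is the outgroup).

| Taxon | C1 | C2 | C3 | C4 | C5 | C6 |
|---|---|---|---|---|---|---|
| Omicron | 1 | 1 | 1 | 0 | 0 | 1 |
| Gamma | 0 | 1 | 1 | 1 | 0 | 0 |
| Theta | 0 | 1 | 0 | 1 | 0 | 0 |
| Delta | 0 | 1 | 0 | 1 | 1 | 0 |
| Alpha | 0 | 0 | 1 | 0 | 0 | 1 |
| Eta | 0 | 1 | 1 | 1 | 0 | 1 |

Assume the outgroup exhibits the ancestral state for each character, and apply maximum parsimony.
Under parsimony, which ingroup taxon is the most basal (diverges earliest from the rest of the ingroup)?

Alpha

Character polarity is set by the outgroup: the derived state is whichever differs from the outgroup's state, so for C1, C2, C3, C6 the derived state is '0', and for the remaining characters it is '1'.
C1 (derived state '0') is shared by all ingroup taxa — unites the whole ingroup.
C2 (derived state '0') is unique to Alpha (autapomorphy; uninformative for grouping).
C3: derived state '0' in Delta and Theta only — synapomorphy for {Delta, Theta}.
Only Delta, Eta, Gamma, and Theta show the derived state '1' for C4, supporting them as a clade.
C5: derived state '1' in Delta only — an autapomorphy, so it tells us nothing about relationships among taxa.
C6: derived state '0' in Delta, Gamma, and Theta only — synapomorphy for {Delta, Gamma, Theta}.
Most parsimonious ingroup topology: (((Gamma,(Theta,Delta)),Eta),Alpha).
Alpha is sister to the clade containing all other ingroup taxa, so it is the earliest-diverging (most basal) ingroup lineage.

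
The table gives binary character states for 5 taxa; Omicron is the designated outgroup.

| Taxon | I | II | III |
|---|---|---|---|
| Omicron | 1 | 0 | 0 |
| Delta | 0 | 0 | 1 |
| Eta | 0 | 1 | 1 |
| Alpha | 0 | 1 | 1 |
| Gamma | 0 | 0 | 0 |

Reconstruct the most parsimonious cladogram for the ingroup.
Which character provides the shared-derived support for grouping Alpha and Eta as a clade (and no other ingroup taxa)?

Character polarity is set by the outgroup: the derived state is whichever differs from the outgroup's state, so for I the derived state is '0', and for the remaining characters it is '1'.
All ingroup taxa share the derived state '0' for I; it defines the ingroup but does not resolve relationships within it.
II (derived state '1') is shared by Alpha and Eta — a synapomorphy uniting that clade.
III (derived state '1') is shared by Alpha, Delta, and Eta — a synapomorphy uniting that clade.
Most parsimonious ingroup topology: ((Delta,(Eta,Alpha)),Gamma).
The clade {Alpha, Eta} is supported by II: its derived state '1' occurs in exactly those taxa and in no other taxon (including the outgroup).

II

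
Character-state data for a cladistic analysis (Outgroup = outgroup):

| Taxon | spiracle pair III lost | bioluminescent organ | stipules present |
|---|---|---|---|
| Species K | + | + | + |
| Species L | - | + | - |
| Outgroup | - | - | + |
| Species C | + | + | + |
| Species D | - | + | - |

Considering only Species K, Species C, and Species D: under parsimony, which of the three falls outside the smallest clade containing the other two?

Character polarity is set by the outgroup: the derived state is whichever differs from the outgroup's state, so for stipules present the derived state is '-', and for the remaining characters it is '+'.
spiracle pair III lost: derived state '+' in Species C and Species K only — synapomorphy for {Species C, Species K}.
All ingroup taxa share the derived state '+' for bioluminescent organ; it defines the ingroup but does not resolve relationships within it.
stipules present (derived state '-') is shared by Species D and Species L — a synapomorphy uniting that clade.
Most parsimonious ingroup topology: ((Species D,Species L),(Species C,Species K)).
Species K and Species C share a more recent common ancestor with each other than either does with Species D, so Species D is the least closely related of the three.

Species D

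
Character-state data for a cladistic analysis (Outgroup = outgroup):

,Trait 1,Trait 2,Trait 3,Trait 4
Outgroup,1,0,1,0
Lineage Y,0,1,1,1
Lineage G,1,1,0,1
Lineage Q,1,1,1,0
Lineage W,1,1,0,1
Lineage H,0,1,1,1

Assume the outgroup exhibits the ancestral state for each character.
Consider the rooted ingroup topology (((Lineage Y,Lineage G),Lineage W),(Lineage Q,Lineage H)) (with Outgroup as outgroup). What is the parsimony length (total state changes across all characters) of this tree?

Map each character onto (((Lineage Y,Lineage G),Lineage W),(Lineage Q,Lineage H)) (rooted by Outgroup) and count the minimum state changes it requires (Fitch parsimony):
Trait 1: 2; Trait 2: 1; Trait 3: 2; Trait 4: 2.
Total tree length = 7.

7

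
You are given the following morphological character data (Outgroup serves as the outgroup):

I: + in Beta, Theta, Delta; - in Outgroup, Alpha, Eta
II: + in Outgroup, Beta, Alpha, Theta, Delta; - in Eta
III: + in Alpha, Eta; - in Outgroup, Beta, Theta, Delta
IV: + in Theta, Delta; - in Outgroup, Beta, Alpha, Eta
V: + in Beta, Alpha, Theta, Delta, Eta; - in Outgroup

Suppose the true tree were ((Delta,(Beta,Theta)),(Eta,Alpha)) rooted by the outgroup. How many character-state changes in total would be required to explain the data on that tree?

Map each character onto ((Delta,(Beta,Theta)),(Eta,Alpha)) (rooted by Outgroup) and count the minimum state changes it requires (Fitch parsimony):
I: 1; II: 1; III: 1; IV: 2; V: 1.
Total tree length = 6.

6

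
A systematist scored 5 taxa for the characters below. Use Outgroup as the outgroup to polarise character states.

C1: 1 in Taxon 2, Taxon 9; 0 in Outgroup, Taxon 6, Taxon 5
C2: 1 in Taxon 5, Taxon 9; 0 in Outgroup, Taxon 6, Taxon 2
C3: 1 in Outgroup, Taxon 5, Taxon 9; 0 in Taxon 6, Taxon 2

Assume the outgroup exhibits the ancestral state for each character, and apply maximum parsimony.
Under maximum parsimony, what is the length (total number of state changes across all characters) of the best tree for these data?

4

Character polarity is set by the outgroup: the derived state is whichever differs from the outgroup's state, so for C3 the derived state is '0', and for the remaining characters it is '1'.
C1 groups Taxon 2 and Taxon 9, which is incompatible with the clades supported by the remaining characters; treating it as convergent (homoplasy) costs fewer steps than any alternative tree.
Only Taxon 5 and Taxon 9 show the derived state '1' for C2, supporting them as a clade.
C3: derived state '0' in Taxon 2 and Taxon 6 only — synapomorphy for {Taxon 2, Taxon 6}.
Most parsimonious ingroup topology: ((Taxon 6,Taxon 2),(Taxon 5,Taxon 9)).
Changes per character on this tree: C1: 2; C2: 1; C3: 1.
Total = 4.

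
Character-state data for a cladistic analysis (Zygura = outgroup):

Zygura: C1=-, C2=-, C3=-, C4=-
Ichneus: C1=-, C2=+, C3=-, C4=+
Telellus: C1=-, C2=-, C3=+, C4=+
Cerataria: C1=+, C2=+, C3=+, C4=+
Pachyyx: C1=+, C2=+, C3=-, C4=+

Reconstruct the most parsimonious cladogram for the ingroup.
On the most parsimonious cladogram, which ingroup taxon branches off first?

The outgroup has state '-' for every character, so '+' is the derived state throughout.
C1 (derived state '+') is shared by Cerataria and Pachyyx — a synapomorphy uniting that clade.
C2: derived state '+' in Cerataria, Ichneus, and Pachyyx only — synapomorphy for {Cerataria, Ichneus, Pachyyx}.
C3 groups Cerataria and Telellus, which is incompatible with the clades supported by the remaining characters; treating it as convergent (homoplasy) costs fewer steps than any alternative tree.
All ingroup taxa share the derived state '+' for C4; it defines the ingroup but does not resolve relationships within it.
Most parsimonious ingroup topology: ((Ichneus,(Cerataria,Pachyyx)),Telellus).
Telellus is sister to the clade containing all other ingroup taxa, so it is the earliest-diverging (most basal) ingroup lineage.

Telellus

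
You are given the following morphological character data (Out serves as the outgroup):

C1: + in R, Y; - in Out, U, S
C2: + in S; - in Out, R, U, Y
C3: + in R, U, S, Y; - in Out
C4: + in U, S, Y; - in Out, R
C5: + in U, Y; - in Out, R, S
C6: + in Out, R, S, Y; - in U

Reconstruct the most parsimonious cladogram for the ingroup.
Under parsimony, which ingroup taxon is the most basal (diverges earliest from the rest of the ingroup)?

R

Character polarity is set by the outgroup: the derived state is whichever differs from the outgroup's state, so for C6 the derived state is '-', and for the remaining characters it is '+'.
C1 groups R and Y, which is incompatible with the clades supported by the remaining characters; treating it as convergent (homoplasy) costs fewer steps than any alternative tree.
C2: derived state '+' in S only — an autapomorphy, so it tells us nothing about relationships among taxa.
C3 (derived state '+') is shared by all ingroup taxa — unites the whole ingroup.
Only S, U, and Y show the derived state '+' for C4, supporting them as a clade.
C5 (derived state '+') is shared by U and Y — a synapomorphy uniting that clade.
C6: derived state '-' in U only — an autapomorphy, so it tells us nothing about relationships among taxa.
Most parsimonious ingroup topology: (R,((U,Y),S)).
R is sister to the clade containing all other ingroup taxa, so it is the earliest-diverging (most basal) ingroup lineage.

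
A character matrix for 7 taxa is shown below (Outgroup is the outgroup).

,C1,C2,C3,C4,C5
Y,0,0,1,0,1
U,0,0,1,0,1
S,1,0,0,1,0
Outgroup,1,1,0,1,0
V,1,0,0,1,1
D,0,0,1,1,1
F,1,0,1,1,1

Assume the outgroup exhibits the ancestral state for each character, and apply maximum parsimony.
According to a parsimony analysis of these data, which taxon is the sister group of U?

Y

Character polarity is set by the outgroup: the derived state is whichever differs from the outgroup's state, so for C1, C2, C4 the derived state is '0', and for the remaining characters it is '1'.
C1 (derived state '0') is shared by D, U, and Y — a synapomorphy uniting that clade.
C2 (derived state '0') is shared by all ingroup taxa — unites the whole ingroup.
Only D, F, U, and Y show the derived state '1' for C3, supporting them as a clade.
C4 (derived state '0') is shared by U and Y — a synapomorphy uniting that clade.
C5 (derived state '1') is shared by D, F, U, V, and Y — a synapomorphy uniting that clade.
Most parsimonious ingroup topology: (((F,((Y,U),D)),V),S).
U and Y form a cherry on this tree, so they are sister taxa.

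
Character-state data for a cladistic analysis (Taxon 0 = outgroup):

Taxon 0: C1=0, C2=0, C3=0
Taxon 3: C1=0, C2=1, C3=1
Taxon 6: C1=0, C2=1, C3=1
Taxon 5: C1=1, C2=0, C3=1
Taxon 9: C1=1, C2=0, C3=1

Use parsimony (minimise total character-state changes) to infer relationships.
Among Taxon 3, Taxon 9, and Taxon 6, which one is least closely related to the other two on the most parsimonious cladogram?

The outgroup has state '0' for every character, so '1' is the derived state throughout.
C1 (derived state '1') is shared by Taxon 5 and Taxon 9 — a synapomorphy uniting that clade.
C2: derived state '1' in Taxon 3 and Taxon 6 only — synapomorphy for {Taxon 3, Taxon 6}.
C3 (derived state '1') is shared by all ingroup taxa — unites the whole ingroup.
Most parsimonious ingroup topology: ((Taxon 3,Taxon 6),(Taxon 5,Taxon 9)).
Taxon 6 and Taxon 3 share a more recent common ancestor with each other than either does with Taxon 9, so Taxon 9 is the least closely related of the three.

Taxon 9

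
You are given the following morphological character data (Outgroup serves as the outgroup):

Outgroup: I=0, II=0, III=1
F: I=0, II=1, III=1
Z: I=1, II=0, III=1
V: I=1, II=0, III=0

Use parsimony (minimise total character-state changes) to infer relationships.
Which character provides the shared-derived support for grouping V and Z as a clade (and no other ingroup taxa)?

I

Character polarity is set by the outgroup: the derived state is whichever differs from the outgroup's state, so for III the derived state is '0', and for the remaining characters it is '1'.
I: derived state '1' in V and Z only — synapomorphy for {V, Z}.
II (derived state '1') is unique to F (autapomorphy; uninformative for grouping).
III (derived state '0') is unique to V (autapomorphy; uninformative for grouping).
Most parsimonious ingroup topology: (F,(Z,V)).
The clade {V, Z} is supported by I: its derived state '1' occurs in exactly those taxa and in no other taxon (including the outgroup).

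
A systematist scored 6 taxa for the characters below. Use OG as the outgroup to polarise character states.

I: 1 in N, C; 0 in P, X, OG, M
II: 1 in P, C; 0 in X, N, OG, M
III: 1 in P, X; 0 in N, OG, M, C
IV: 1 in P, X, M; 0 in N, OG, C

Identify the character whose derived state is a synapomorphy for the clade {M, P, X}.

IV

The outgroup has state '0' for every character, so '1' is the derived state throughout.
Only C and N show the derived state '1' for I, supporting them as a clade.
II groups C and P, which is incompatible with the clades supported by the remaining characters; treating it as convergent (homoplasy) costs fewer steps than any alternative tree.
III: derived state '1' in P and X only — synapomorphy for {P, X}.
IV (derived state '1') is shared by M, P, and X — a synapomorphy uniting that clade.
Most parsimonious ingroup topology: ((N,C),(M,(P,X))).
The clade {M, P, X} is supported by IV: its derived state '1' occurs in exactly those taxa and in no other taxon (including the outgroup).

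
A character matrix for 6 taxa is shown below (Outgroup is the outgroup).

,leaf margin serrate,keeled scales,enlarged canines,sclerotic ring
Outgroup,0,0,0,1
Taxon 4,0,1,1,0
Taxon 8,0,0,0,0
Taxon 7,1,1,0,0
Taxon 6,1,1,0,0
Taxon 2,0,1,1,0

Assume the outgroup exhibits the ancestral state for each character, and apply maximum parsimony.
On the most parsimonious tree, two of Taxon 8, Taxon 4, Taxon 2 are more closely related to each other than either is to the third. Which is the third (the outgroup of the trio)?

Character polarity is set by the outgroup: the derived state is whichever differs from the outgroup's state, so for sclerotic ring the derived state is '0', and for the remaining characters it is '1'.
Only Taxon 6 and Taxon 7 show the derived state '1' for leaf margin serrate, supporting them as a clade.
Only Taxon 2, Taxon 4, Taxon 6, and Taxon 7 show the derived state '1' for keeled scales, supporting them as a clade.
enlarged canines: derived state '1' in Taxon 2 and Taxon 4 only — synapomorphy for {Taxon 2, Taxon 4}.
sclerotic ring (derived state '0') is shared by all ingroup taxa — unites the whole ingroup.
Most parsimonious ingroup topology: (((Taxon 4,Taxon 2),(Taxon 7,Taxon 6)),Taxon 8).
Taxon 2 and Taxon 4 share a more recent common ancestor with each other than either does with Taxon 8, so Taxon 8 is the least closely related of the three.

Taxon 8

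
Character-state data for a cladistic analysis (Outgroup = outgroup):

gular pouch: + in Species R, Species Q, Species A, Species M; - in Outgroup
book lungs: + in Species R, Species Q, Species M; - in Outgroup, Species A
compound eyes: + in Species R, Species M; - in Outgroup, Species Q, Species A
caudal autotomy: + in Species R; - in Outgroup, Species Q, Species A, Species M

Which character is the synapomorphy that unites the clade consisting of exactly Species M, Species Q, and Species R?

book lungs

The outgroup has state '-' for every character, so '+' is the derived state throughout.
gular pouch (derived state '+') is shared by all ingroup taxa — unites the whole ingroup.
book lungs: derived state '+' in Species M, Species Q, and Species R only — synapomorphy for {Species M, Species Q, Species R}.
Only Species M and Species R show the derived state '+' for compound eyes, supporting them as a clade.
caudal autotomy: derived state '+' in Species R only — an autapomorphy, so it tells us nothing about relationships among taxa.
Most parsimonious ingroup topology: (((Species R,Species M),Species Q),Species A).
The clade {Species M, Species Q, Species R} is supported by book lungs: its derived state '+' occurs in exactly those taxa and in no other taxon (including the outgroup).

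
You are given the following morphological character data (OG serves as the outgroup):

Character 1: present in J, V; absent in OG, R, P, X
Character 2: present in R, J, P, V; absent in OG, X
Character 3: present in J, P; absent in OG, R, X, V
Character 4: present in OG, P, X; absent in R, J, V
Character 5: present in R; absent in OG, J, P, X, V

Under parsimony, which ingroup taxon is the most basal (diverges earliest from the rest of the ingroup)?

X

Character polarity is set by the outgroup: the derived state is whichever differs from the outgroup's state, so for Character 4 the derived state is 'absent', and for the remaining characters it is 'present'.
Only J and V show the derived state 'present' for Character 1, supporting them as a clade.
Character 2: derived state 'present' in J, P, R, and V only — synapomorphy for {J, P, R, V}.
Character 3 (state 'present') occurs in J and P but conflicts with the nesting implied by the other characters — most parsimoniously interpreted as homoplasy.
Character 4 (derived state 'absent') is shared by J, R, and V — a synapomorphy uniting that clade.
Character 5 (derived state 'present') is unique to R (autapomorphy; uninformative for grouping).
Most parsimonious ingroup topology: (((R,(J,V)),P),X).
X is sister to the clade containing all other ingroup taxa, so it is the earliest-diverging (most basal) ingroup lineage.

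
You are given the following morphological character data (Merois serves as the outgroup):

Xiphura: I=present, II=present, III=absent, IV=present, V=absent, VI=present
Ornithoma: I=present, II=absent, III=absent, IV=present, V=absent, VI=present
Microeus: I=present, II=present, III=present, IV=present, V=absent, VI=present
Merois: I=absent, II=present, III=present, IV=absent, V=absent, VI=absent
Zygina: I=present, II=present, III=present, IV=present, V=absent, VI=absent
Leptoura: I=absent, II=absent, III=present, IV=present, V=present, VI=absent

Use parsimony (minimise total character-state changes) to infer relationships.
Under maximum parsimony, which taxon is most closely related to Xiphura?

Ornithoma

Character polarity is set by the outgroup: the derived state is whichever differs from the outgroup's state, so for II, III the derived state is 'absent', and for the remaining characters it is 'present'.
Only Microeus, Ornithoma, Xiphura, and Zygina show the derived state 'present' for I, supporting them as a clade.
II groups Leptoura and Ornithoma, which is incompatible with the clades supported by the remaining characters; treating it as convergent (homoplasy) costs fewer steps than any alternative tree.
Only Ornithoma and Xiphura show the derived state 'absent' for III, supporting them as a clade.
IV (derived state 'present') is shared by all ingroup taxa — unites the whole ingroup.
V (derived state 'present') is unique to Leptoura (autapomorphy; uninformative for grouping).
Only Microeus, Ornithoma, and Xiphura show the derived state 'present' for VI, supporting them as a clade.
Most parsimonious ingroup topology: (((Microeus,(Ornithoma,Xiphura)),Zygina),Leptoura).
Xiphura and Ornithoma form a cherry on this tree, so they are sister taxa.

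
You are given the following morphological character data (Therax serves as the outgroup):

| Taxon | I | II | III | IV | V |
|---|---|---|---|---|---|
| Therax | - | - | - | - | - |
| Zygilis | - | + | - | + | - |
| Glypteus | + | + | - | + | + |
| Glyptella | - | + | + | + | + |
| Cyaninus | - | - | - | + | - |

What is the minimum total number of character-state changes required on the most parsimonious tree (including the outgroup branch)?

5

The outgroup has state '-' for every character, so '+' is the derived state throughout.
I: derived state '+' in Glypteus only — an autapomorphy, so it tells us nothing about relationships among taxa.
II (derived state '+') is shared by Glyptella, Glypteus, and Zygilis — a synapomorphy uniting that clade.
III (derived state '+') is unique to Glyptella (autapomorphy; uninformative for grouping).
IV (derived state '+') is shared by all ingroup taxa — unites the whole ingroup.
V (derived state '+') is shared by Glyptella and Glypteus — a synapomorphy uniting that clade.
Most parsimonious ingroup topology: ((Zygilis,(Glypteus,Glyptella)),Cyaninus).
Changes per character on this tree: I: 1; II: 1; III: 1; IV: 1; V: 1.
Total = 5.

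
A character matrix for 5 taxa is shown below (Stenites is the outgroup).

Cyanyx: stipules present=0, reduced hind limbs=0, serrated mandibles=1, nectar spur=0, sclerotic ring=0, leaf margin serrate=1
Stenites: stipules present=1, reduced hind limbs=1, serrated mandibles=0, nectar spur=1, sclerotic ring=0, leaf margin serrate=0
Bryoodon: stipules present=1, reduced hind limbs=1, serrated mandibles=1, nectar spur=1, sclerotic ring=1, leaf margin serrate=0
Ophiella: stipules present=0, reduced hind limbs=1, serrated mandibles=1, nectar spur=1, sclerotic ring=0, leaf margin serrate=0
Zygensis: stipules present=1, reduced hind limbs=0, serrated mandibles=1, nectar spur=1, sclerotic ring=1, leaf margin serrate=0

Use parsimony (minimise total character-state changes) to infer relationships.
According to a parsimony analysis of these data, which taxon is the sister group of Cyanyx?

Ophiella

Character polarity is set by the outgroup: the derived state is whichever differs from the outgroup's state, so for stipules present, reduced hind limbs, nectar spur the derived state is '0', and for the remaining characters it is '1'.
stipules present: derived state '0' in Cyanyx and Ophiella only — synapomorphy for {Cyanyx, Ophiella}.
reduced hind limbs (state '0') occurs in Cyanyx and Zygensis but conflicts with the nesting implied by the other characters — most parsimoniously interpreted as homoplasy.
All ingroup taxa share the derived state '1' for serrated mandibles; it defines the ingroup but does not resolve relationships within it.
nectar spur: derived state '0' in Cyanyx only — an autapomorphy, so it tells us nothing about relationships among taxa.
sclerotic ring: derived state '1' in Bryoodon and Zygensis only — synapomorphy for {Bryoodon, Zygensis}.
leaf margin serrate (derived state '1') is unique to Cyanyx (autapomorphy; uninformative for grouping).
Most parsimonious ingroup topology: ((Ophiella,Cyanyx),(Zygensis,Bryoodon)).
Cyanyx and Ophiella form a cherry on this tree, so they are sister taxa.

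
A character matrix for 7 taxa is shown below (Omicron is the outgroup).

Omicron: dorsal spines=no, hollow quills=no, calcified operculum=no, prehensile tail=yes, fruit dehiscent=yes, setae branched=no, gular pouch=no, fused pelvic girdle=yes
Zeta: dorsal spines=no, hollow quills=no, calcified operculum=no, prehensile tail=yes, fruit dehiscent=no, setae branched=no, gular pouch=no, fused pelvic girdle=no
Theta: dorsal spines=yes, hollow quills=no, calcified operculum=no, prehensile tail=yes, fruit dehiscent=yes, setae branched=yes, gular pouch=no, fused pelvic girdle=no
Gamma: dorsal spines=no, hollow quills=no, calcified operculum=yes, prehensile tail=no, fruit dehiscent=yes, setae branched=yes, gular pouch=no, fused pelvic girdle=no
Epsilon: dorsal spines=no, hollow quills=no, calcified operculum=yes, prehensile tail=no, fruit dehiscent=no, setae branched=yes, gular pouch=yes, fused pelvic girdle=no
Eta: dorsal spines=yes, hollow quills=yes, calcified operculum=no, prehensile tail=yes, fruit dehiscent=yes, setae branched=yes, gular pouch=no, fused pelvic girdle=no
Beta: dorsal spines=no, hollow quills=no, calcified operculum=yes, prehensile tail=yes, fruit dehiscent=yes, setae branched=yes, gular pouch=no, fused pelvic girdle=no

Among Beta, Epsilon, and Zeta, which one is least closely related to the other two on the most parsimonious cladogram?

Zeta

Character polarity is set by the outgroup: the derived state is whichever differs from the outgroup's state, so for prehensile tail, fruit dehiscent, fused pelvic girdle the derived state is 'no', and for the remaining characters it is 'yes'.
Only Eta and Theta show the derived state 'yes' for dorsal spines, supporting them as a clade.
hollow quills (derived state 'yes') is unique to Eta (autapomorphy; uninformative for grouping).
calcified operculum (derived state 'yes') is shared by Beta, Epsilon, and Gamma — a synapomorphy uniting that clade.
prehensile tail: derived state 'no' in Epsilon and Gamma only — synapomorphy for {Epsilon, Gamma}.
fruit dehiscent groups Epsilon and Zeta, which is incompatible with the clades supported by the remaining characters; treating it as convergent (homoplasy) costs fewer steps than any alternative tree.
setae branched: derived state 'yes' in Beta, Epsilon, Eta, Gamma, and Theta only — synapomorphy for {Beta, Epsilon, Eta, Gamma, Theta}.
gular pouch (derived state 'yes') is unique to Epsilon (autapomorphy; uninformative for grouping).
fused pelvic girdle (derived state 'no') is shared by all ingroup taxa — unites the whole ingroup.
Most parsimonious ingroup topology: (Zeta,((Theta,Eta),((Gamma,Epsilon),Beta))).
Beta and Epsilon share a more recent common ancestor with each other than either does with Zeta, so Zeta is the least closely related of the three.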